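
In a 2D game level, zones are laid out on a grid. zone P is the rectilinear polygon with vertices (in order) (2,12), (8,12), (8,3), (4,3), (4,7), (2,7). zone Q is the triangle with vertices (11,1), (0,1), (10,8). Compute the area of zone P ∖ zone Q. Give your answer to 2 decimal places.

37.20

|zone P| = 46, |zone P∩zone Q| = 8.8.
|zone P ∖ zone Q| = |zone P| − |zone P∩zone Q| = 46 − 8.8 = 37.20.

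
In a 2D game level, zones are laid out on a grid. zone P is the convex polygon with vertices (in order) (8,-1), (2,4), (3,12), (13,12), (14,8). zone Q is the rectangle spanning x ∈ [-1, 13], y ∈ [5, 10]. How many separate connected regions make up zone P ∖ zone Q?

2

zone P ∖ zone Q splits into 2 disjoint pieces (area 32.9375, area 23).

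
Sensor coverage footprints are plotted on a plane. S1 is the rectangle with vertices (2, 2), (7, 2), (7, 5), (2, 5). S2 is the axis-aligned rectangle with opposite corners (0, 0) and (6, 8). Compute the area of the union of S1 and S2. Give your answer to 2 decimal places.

51.00

By inclusion–exclusion:
Individual areas: |S1| = 15, |S2| = 48.
|S1∩S2|: x∈[2,6], y∈[2,5] → 4·3 = 12.
|S1 ∪ S2| = 63 − 12 = 51.00.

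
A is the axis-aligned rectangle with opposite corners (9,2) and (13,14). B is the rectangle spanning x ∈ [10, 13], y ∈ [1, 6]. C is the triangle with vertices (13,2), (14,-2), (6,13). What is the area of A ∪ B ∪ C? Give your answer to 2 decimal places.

By inclusion–exclusion:
Individual areas: |A| = 48, |B| = 15, |C| = 8.5.
|A∩B|: x∈[10,13], y∈[2,6] → 3·4 = 12.
|A∩C| = 4.8673.
|B∩C| = 4.5091.
|A∩B∩C| = 3.6424.
|A ∪ B ∪ C| = 71.5 − 21.3764 + 3.6424 = 53.77.

53.77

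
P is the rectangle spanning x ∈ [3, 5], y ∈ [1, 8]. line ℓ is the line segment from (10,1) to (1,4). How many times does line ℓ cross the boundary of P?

The segment meets the boundary at (3,3.333), (5,2.667).

2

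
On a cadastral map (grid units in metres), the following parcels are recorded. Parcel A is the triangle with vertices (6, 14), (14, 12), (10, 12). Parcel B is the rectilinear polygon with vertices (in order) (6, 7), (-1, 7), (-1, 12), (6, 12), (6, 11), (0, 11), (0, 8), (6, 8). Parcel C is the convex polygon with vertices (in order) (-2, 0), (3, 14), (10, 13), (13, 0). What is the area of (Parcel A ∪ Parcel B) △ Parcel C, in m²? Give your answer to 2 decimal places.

|Parcel A ∪ Parcel B| = 21.
|(Parcel A ∪ Parcel B) ∩ Parcel C| = 10.7297.
|(Parcel A ∪ Parcel B) △ Parcel C| = 21 + 149 − 21.4593 = 148.54.

148.54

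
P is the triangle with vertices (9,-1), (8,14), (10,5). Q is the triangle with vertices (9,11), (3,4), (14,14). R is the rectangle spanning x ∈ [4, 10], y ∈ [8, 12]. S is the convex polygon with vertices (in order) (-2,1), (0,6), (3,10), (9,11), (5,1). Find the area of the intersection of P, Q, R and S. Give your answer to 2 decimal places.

0.30

The intersection is the polygon with vertices (8.786,10.464), (8.314,9.286), (8.258,10.134), (8.735,10.691).
By the shoelace formula its area is 0.30.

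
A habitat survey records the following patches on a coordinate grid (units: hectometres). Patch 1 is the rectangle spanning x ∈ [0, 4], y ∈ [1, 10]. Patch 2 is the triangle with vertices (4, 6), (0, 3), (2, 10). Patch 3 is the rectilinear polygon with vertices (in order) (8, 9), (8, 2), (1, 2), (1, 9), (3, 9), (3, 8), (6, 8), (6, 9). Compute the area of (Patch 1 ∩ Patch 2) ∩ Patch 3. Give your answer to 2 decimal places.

9.23

The region (Patch 1 ∩ Patch 2) ∩ Patch 3 is the polygon with vertices (1.714,9), (2.5,9), (3,8), (4,6), (1,3.75), (1,6.5).
By the shoelace formula its area is 9.23.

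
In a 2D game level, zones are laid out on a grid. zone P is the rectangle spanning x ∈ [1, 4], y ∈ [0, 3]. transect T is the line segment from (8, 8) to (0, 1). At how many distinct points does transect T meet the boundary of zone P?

2

The segment meets the boundary at (1,1.875), (2.286,3).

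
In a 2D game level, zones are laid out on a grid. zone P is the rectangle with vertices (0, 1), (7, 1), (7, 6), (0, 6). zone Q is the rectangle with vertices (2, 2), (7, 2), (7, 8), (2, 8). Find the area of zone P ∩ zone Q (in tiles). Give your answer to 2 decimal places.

|zone P∩zone Q|: x∈[2,7], y∈[2,6] → 5·4 = 20.

20.00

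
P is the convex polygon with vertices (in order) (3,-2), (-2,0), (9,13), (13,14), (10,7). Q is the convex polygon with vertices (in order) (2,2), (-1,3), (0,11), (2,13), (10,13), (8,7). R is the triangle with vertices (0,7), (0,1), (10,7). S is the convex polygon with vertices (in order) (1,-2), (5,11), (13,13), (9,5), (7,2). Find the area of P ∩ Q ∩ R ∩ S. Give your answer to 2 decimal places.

The intersection is the polygon with vertices (2.358,2.415), (3.681,6.714), (3.923,7), (8,7), (2.857,2.714).
By the shoelace formula its area is 9.98.

9.98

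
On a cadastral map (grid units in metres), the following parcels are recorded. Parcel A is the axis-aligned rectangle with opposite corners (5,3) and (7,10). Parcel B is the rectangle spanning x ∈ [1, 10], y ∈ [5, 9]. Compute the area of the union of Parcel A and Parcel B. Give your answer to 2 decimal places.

42.00

By inclusion–exclusion:
Individual areas: |Parcel A| = 14, |Parcel B| = 36.
|Parcel A∩Parcel B|: x∈[5,7], y∈[5,9] → 2·4 = 8.
|Parcel A ∪ Parcel B| = 50 − 8 = 42.00.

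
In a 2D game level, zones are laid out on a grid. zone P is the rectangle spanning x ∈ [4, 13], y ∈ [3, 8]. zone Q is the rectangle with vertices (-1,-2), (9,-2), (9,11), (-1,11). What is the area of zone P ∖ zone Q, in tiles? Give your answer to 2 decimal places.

|zone P∩zone Q|: x∈[4,9], y∈[3,8] → 5·5 = 25.
|zone P| = 45.
|zone P ∖ zone Q| = |zone P| − |zone P∩zone Q| = 45 − 25 = 20.00.

20.00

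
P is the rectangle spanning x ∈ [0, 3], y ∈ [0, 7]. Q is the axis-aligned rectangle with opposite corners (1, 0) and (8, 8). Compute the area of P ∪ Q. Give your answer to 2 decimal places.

63.00

By inclusion–exclusion:
Individual areas: |P| = 21, |Q| = 56.
|P∩Q|: x∈[1,3], y∈[0,7] → 2·7 = 14.
|P ∪ Q| = 77 − 14 = 63.00.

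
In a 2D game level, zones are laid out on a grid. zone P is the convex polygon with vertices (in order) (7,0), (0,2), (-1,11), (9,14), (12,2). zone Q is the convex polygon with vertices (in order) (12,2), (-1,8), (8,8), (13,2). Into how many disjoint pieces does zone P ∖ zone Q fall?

zone P ∖ zone Q splits into 2 disjoint pieces (area 47.027, area 54.3571).

2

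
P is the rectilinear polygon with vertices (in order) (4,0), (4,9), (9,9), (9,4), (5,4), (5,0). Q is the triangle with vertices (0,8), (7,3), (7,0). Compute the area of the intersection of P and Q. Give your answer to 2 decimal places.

2.06

The intersection is the polygon with vertices (4,5.143), (5.6,4), (5,4), (5,2.286), (4,3.429).
By the shoelace formula its area is 2.06.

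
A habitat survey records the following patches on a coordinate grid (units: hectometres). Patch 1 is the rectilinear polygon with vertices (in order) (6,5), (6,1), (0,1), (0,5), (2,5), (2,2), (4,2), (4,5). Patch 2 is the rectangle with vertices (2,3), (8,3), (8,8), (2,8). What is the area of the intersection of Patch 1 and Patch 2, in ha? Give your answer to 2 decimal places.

4.00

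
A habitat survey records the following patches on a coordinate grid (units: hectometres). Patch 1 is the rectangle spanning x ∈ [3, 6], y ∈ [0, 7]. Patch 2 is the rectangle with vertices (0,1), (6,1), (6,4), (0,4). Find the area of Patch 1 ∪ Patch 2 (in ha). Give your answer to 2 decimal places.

By inclusion–exclusion:
Individual areas: |Patch 1| = 21, |Patch 2| = 18.
|Patch 1∩Patch 2|: x∈[3,6], y∈[1,4] → 3·3 = 9.
|Patch 1 ∪ Patch 2| = 39 − 9 = 30.00.

30.00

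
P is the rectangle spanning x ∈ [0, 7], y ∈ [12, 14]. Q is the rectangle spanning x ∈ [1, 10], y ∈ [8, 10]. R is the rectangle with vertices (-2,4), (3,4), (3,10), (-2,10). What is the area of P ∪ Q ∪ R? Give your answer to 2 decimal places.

58.00

By inclusion–exclusion:
Individual areas: |P| = 14, |Q| = 18, |R| = 30.
|P∩Q| = 0 (no overlap).
|P∩R| = 0 (no overlap).
|Q∩R|: x∈[1,3], y∈[8,10] → 2·2 = 4.
|P∩Q∩R| = 0.
|P ∪ Q ∪ R| = 62 − 4 + 0 = 58.00.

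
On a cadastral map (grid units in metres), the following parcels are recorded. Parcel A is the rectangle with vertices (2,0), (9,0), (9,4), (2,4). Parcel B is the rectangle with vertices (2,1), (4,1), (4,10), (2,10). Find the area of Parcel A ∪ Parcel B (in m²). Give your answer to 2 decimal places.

By inclusion–exclusion:
Individual areas: |Parcel A| = 28, |Parcel B| = 18.
|Parcel A∩Parcel B|: x∈[2,4], y∈[1,4] → 2·3 = 6.
|Parcel A ∪ Parcel B| = 46 − 6 = 40.00.

40.00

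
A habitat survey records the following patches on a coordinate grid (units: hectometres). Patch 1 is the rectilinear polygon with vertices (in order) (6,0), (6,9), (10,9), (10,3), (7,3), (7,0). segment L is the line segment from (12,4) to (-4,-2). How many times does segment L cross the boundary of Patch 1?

The segment meets the boundary at (7,2.125), (9.333,3), (6,1.75), (10,3.25).

4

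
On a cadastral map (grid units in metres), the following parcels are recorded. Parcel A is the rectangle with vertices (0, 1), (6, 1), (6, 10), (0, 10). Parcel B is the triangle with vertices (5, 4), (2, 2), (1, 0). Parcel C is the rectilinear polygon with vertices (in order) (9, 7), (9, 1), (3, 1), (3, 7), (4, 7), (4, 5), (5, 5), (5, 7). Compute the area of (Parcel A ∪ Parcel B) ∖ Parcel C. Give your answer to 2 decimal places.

38.25

|Parcel A ∪ Parcel B| = 54.25.
|(Parcel A ∪ Parcel B) ∩ Parcel C| = 16.
|(Parcel A ∪ Parcel B) ∖ Parcel C| = 54.25 − 16 = 38.25.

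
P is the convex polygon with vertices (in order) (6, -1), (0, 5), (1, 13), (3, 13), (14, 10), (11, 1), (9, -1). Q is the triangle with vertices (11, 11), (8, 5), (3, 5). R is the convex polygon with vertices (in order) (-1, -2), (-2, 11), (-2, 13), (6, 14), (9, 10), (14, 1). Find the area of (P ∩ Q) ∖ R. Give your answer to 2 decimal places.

1.36

|P ∩ Q| = 14.9911.
|(P ∩ Q) ∩ R| = 13.6352.
|(P ∩ Q) ∖ R| = 14.9911 − 13.6352 = 1.36.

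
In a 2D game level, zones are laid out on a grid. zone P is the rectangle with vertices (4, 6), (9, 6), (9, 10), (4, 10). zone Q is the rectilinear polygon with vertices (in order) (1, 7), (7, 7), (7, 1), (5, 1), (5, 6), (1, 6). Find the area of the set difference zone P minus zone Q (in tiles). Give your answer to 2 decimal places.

17.00

|zone P| = 20, |zone P∩zone Q| = 3.
|zone P ∖ zone Q| = |zone P| − |zone P∩zone Q| = 20 − 3 = 17.00.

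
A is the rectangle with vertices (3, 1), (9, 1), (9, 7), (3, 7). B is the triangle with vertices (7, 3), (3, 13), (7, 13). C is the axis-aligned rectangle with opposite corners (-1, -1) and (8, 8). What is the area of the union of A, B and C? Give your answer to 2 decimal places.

102.00

By inclusion–exclusion:
Individual areas: |A| = 36, |B| = 20, |C| = 81.
|A∩B| = 3.2.
|A∩C|: x∈[3,8], y∈[1,7] → 5·6 = 30.
|B∩C| = 5.
|A∩B∩C| = 3.2.
|A ∪ B ∪ C| = 137 − 38.2 + 3.2 = 102.00.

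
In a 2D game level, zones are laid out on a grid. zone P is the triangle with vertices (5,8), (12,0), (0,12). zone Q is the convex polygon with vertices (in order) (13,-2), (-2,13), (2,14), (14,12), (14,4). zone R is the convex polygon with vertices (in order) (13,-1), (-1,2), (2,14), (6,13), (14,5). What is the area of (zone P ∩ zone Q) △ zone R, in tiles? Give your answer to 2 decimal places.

135.30

|zone P ∩ zone Q| = 6.
|(zone P ∩ zone Q) ∩ zone R| = 5.85.
|(zone P ∩ zone Q) △ zone R| = 6 + 141 − 11.7 = 135.30.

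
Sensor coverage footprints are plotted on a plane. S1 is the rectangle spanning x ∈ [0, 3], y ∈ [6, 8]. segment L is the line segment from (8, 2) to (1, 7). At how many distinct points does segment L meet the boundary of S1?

The segment meets the boundary at (2.4,6).

1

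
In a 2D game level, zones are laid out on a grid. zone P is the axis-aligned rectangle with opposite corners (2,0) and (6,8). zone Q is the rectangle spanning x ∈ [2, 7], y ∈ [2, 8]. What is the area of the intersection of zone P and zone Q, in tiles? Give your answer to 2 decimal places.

|zone P∩zone Q|: x∈[2,6], y∈[2,8] → 4·6 = 24.

24.00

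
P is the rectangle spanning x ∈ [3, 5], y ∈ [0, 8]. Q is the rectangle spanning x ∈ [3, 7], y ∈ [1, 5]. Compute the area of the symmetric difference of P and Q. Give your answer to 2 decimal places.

16.00

|P∩Q|: x∈[3,5], y∈[1,5] → 2·4 = 8.
|P △ Q| = |P| + |Q| − 2·|P∩Q| = 16 + 16 − 16 = 16.00.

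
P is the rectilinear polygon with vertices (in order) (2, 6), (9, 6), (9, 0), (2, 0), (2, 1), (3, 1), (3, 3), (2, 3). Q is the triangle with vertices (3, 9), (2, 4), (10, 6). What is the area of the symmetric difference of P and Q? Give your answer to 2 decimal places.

|P| = 40, |Q| = 19, |P∩Q| = 7.475.
|P △ Q| = |P| + |Q| − 2·|P∩Q| = 40 + 19 − 14.95 = 44.05.

44.05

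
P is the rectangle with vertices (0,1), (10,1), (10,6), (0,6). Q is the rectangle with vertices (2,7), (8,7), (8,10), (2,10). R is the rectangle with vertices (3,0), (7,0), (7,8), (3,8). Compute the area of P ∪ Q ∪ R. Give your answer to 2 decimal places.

76.00

By inclusion–exclusion:
Individual areas: |P| = 50, |Q| = 18, |R| = 32.
|P∩Q| = 0 (no overlap).
|P∩R|: x∈[3,7], y∈[1,6] → 4·5 = 20.
|Q∩R|: x∈[3,7], y∈[7,8] → 4·1 = 4.
|P∩Q∩R| = 0.
|P ∪ Q ∪ R| = 100 − 24 + 0 = 76.00.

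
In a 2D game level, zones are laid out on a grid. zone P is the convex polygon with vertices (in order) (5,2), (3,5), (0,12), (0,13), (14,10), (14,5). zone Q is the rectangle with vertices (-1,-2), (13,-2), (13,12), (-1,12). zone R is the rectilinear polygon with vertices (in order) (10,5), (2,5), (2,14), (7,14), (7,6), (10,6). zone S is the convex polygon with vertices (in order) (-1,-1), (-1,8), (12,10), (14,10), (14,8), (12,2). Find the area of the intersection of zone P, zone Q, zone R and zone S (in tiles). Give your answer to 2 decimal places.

21.06

The intersection is the polygon with vertices (2,8.461), (7,9.231), (7,6), (10,6), (10,5), (3,5), (2,7.333).
By the shoelace formula its area is 21.06.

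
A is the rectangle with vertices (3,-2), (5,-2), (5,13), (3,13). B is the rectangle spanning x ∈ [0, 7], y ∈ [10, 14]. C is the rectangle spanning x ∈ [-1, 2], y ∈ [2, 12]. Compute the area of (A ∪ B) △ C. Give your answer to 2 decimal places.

74.00

|A ∪ B| = 52.
|(A ∪ B) ∩ C| = 4.
|(A ∪ B) △ C| = 52 + 30 − 8 = 74.00.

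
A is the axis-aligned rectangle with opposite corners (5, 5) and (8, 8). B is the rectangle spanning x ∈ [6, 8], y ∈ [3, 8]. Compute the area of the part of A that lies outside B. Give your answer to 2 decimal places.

|A∩B|: x∈[6,8], y∈[5,8] → 2·3 = 6.
|A| = 9.
|A ∖ B| = |A| − |A∩B| = 9 − 6 = 3.00.

3.00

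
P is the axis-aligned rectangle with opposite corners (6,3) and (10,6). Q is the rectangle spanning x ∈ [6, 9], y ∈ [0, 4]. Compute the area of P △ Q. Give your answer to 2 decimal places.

|P∩Q|: x∈[6,9], y∈[3,4] → 3·1 = 3.
|P △ Q| = |P| + |Q| − 2·|P∩Q| = 12 + 12 − 6 = 18.00.

18.00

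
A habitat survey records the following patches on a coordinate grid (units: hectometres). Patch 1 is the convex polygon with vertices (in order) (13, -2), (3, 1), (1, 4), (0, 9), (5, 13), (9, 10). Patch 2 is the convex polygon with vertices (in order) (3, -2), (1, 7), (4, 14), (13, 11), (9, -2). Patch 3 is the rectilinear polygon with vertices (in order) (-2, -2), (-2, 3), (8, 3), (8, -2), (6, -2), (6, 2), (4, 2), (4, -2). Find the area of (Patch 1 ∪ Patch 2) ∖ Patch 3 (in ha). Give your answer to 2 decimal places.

130.41

|Patch 1 ∪ Patch 2| = 150.2393.
|(Patch 1 ∪ Patch 2) ∩ Patch 3| = 19.8333.
|(Patch 1 ∪ Patch 2) ∖ Patch 3| = 150.2393 − 19.8333 = 130.41.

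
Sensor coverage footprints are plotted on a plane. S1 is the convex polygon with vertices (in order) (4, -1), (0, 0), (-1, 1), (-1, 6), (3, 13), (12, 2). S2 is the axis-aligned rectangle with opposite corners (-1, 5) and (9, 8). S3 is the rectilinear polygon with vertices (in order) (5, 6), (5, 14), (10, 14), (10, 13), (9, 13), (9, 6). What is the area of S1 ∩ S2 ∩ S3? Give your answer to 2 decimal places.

5.82

The intersection is the polygon with vertices (7.091,8), (8.727,6), (5,6), (5,8).
By the shoelace formula its area is 5.82.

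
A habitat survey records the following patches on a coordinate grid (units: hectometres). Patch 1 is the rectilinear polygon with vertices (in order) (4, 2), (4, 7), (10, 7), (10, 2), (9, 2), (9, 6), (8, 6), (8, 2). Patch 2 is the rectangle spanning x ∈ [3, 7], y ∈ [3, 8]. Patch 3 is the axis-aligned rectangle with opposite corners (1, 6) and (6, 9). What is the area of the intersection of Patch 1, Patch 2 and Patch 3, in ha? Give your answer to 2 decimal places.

The intersection is the polygon with vertices (6,7), (6,6), (4,6), (4,7).
By the shoelace formula its area is 2.00.

2.00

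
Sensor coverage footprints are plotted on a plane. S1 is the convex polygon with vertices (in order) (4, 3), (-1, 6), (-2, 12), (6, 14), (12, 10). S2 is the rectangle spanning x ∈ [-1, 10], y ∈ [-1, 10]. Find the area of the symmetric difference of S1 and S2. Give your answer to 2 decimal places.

106.00

|S1| = 92.5, |S2| = 121, |S1∩S2| = 53.75.
|S1 △ S2| = |S1| + |S2| − 2·|S1∩S2| = 92.5 + 121 − 107.5 = 106.00.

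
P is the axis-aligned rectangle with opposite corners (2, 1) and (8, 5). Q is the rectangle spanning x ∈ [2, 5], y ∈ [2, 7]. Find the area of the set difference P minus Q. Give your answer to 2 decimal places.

15.00

|P∩Q|: x∈[2,5], y∈[2,5] → 3·3 = 9.
|P| = 24.
|P ∖ Q| = |P| − |P∩Q| = 24 − 9 = 15.00.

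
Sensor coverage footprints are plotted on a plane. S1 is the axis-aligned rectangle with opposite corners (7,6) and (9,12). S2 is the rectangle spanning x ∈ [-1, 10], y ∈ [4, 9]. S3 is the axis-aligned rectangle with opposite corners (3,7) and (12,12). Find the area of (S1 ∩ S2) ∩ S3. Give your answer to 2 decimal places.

4.00

The region (S1 ∩ S2) ∩ S3 is the polygon with vertices (7,9), (9,9), (9,7), (7,7).
By the shoelace formula its area is 4.00.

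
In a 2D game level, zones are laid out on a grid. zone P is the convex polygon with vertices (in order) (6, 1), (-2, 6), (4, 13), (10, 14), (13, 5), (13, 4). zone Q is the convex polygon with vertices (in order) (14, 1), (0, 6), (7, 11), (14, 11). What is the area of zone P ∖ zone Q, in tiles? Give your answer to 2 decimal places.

|zone P| = 121, |zone P∩zone Q| = 67.2338.
|zone P ∖ zone Q| = |zone P| − |zone P∩zone Q| = 121 − 67.2338 = 53.77.

53.77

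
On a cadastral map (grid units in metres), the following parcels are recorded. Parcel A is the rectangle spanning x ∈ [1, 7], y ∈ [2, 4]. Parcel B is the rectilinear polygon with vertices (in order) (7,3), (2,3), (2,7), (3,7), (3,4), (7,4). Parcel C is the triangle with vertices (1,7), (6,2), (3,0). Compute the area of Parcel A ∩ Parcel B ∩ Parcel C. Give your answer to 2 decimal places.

2.46

The intersection is the polygon with vertices (2.143,3), (2,3.5), (2,4), (3,4), (4,4), (5,3).
By the shoelace formula its area is 2.46.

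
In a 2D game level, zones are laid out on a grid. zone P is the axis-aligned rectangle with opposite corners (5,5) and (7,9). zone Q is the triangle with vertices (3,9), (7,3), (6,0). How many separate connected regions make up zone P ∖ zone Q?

1

zone P ∖ zone Q is a single connected region.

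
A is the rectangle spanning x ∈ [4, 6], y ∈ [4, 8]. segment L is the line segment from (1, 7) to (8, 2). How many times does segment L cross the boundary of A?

The segment meets the boundary at (5.2,4), (4,4.857).

2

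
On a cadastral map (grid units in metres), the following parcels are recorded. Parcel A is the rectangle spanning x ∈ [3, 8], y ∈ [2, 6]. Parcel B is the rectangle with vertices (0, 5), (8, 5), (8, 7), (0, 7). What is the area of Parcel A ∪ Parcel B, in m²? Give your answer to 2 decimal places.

31.00

By inclusion–exclusion:
Individual areas: |Parcel A| = 20, |Parcel B| = 16.
|Parcel A∩Parcel B|: x∈[3,8], y∈[5,6] → 5·1 = 5.
|Parcel A ∪ Parcel B| = 36 − 5 = 31.00.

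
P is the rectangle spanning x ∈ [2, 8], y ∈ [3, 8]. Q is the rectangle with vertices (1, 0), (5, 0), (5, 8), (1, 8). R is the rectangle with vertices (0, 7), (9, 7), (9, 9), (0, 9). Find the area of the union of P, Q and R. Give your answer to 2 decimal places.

58.00

By inclusion–exclusion:
Individual areas: |P| = 30, |Q| = 32, |R| = 18.
|P∩Q|: x∈[2,5], y∈[3,8] → 3·5 = 15.
|P∩R|: x∈[2,8], y∈[7,8] → 6·1 = 6.
|Q∩R|: x∈[1,5], y∈[7,8] → 4·1 = 4.
|P∩Q∩R| = 3.
|P ∪ Q ∪ R| = 80 − 25 + 3 = 58.00.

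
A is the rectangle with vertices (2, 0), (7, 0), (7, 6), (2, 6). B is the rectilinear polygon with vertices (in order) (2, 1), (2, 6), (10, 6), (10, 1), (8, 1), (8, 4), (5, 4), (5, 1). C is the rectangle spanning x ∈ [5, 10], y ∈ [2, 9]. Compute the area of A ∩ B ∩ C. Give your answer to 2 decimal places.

4.00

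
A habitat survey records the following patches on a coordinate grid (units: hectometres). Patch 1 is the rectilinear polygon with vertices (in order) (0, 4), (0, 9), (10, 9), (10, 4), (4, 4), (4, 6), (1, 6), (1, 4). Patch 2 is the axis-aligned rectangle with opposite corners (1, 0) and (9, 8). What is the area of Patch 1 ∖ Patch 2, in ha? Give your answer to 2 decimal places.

|Patch 1| = 44, |Patch 1∩Patch 2| = 26.
|Patch 1 ∖ Patch 2| = |Patch 1| − |Patch 1∩Patch 2| = 44 − 26 = 18.00.

18.00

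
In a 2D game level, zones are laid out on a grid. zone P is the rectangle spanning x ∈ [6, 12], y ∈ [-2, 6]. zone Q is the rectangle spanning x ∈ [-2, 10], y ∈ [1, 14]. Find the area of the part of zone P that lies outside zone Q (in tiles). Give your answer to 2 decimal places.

|zone P∩zone Q|: x∈[6,10], y∈[1,6] → 4·5 = 20.
|zone P| = 48.
|zone P ∖ zone Q| = |zone P| − |zone P∩zone Q| = 48 − 20 = 28.00.

28.00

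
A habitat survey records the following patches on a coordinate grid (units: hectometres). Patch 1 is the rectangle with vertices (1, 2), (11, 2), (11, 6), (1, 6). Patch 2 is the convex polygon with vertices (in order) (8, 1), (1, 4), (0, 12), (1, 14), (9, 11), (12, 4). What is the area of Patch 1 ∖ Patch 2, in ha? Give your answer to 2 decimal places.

5.71

|Patch 1| = 40, |Patch 1∩Patch 2| = 34.2917.
|Patch 1 ∖ Patch 2| = |Patch 1| − |Patch 1∩Patch 2| = 40 − 34.2917 = 5.71.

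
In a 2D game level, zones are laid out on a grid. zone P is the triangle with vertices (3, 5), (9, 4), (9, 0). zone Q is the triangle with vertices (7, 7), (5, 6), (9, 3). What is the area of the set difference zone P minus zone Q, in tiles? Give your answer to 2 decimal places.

11.42

|zone P| = 12, |zone P∩zone Q| = 0.5844.
|zone P ∖ zone Q| = |zone P| − |zone P∩zone Q| = 12 − 0.5844 = 11.42.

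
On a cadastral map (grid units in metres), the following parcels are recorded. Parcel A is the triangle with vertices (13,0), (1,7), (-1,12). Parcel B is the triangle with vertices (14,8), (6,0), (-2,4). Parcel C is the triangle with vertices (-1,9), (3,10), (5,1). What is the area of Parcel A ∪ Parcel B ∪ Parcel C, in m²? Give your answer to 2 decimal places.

69.85

By inclusion–exclusion:
Individual areas: |Parcel A| = 23, |Parcel B| = 48, |Parcel C| = 19.
|Parcel A∩Parcel B| = 6.6311.
|Parcel A∩Parcel C| = 8.8176.
|Parcel B∩Parcel C| = 4.75.
|Parcel A∩Parcel B∩Parcel C| = 0.0455.
|Parcel A ∪ Parcel B ∪ Parcel C| = 90 − 20.1987 + 0.0455 = 69.85.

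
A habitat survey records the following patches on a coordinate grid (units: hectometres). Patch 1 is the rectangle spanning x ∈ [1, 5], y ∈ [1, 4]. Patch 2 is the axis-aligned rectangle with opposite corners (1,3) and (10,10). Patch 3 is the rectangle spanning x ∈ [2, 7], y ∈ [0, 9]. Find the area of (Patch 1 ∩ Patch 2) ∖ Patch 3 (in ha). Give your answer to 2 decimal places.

1.00

|Patch 1 ∩ Patch 2| = 4.
|(Patch 1 ∩ Patch 2) ∩ Patch 3| = 3.
|(Patch 1 ∩ Patch 2) ∖ Patch 3| = 4 − 3 = 1.00.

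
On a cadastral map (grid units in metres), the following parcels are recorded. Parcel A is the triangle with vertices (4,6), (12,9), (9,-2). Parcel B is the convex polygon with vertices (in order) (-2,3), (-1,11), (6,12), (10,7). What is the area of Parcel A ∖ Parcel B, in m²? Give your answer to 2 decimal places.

33.49

|Parcel A| = 39.5, |Parcel A∩Parcel B| = 6.0106.
|Parcel A ∖ Parcel B| = |Parcel A| − |Parcel A∩Parcel B| = 39.5 − 6.0106 = 33.49.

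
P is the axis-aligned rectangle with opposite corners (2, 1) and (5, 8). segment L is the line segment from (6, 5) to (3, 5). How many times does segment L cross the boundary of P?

1

The segment meets the boundary at (5,5).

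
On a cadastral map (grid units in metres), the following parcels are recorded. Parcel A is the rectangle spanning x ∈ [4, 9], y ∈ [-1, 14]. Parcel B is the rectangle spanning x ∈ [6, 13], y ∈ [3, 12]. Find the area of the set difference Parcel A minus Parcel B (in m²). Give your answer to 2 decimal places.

|Parcel A∩Parcel B|: x∈[6,9], y∈[3,12] → 3·9 = 27.
|Parcel A| = 75.
|Parcel A ∖ Parcel B| = |Parcel A| − |Parcel A∩Parcel B| = 75 − 27 = 48.00.

48.00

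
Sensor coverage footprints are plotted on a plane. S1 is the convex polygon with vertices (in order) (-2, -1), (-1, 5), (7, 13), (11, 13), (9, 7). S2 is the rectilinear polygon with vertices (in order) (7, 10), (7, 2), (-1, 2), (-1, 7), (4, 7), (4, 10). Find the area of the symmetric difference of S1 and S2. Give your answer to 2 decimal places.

45.28

|S1| = 73, |S2| = 49, |S1∩S2| = 38.358.
|S1 △ S2| = |S1| + |S2| − 2·|S1∩S2| = 73 + 49 − 76.7159 = 45.28.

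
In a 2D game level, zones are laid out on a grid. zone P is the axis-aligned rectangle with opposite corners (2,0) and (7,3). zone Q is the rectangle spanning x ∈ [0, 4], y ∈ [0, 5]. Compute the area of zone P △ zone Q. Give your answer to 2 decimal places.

23.00

|zone P∩zone Q|: x∈[2,4], y∈[0,3] → 2·3 = 6.
|zone P △ zone Q| = |zone P| + |zone Q| − 2·|zone P∩zone Q| = 15 + 20 − 12 = 23.00.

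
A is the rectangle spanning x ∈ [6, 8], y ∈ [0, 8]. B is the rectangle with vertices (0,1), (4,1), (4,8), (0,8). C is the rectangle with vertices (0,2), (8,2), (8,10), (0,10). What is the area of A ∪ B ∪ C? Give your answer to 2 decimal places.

By inclusion–exclusion:
Individual areas: |A| = 16, |B| = 28, |C| = 64.
|A∩B| = 0 (no overlap).
|A∩C|: x∈[6,8], y∈[2,8] → 2·6 = 12.
|B∩C|: x∈[0,4], y∈[2,8] → 4·6 = 24.
|A∩B∩C| = 0.
|A ∪ B ∪ C| = 108 − 36 + 0 = 72.00.

72.00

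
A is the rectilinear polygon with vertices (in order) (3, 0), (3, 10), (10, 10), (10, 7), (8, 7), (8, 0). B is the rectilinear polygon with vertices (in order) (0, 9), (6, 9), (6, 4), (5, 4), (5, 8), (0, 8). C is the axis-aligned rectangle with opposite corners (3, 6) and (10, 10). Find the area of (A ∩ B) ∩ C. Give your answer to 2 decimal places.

The region (A ∩ B) ∩ C is the polygon with vertices (6,9), (6,6), (5,6), (5,8), (3,8), (3,9).
By the shoelace formula its area is 5.00.

5.00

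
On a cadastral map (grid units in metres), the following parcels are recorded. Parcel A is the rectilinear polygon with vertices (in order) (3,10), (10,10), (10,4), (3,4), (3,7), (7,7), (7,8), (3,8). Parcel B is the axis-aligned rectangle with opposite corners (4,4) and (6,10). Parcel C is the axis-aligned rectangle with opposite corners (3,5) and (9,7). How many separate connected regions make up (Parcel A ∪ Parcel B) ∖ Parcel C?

(Parcel A ∪ Parcel B) ∖ Parcel C is a single connected region.

1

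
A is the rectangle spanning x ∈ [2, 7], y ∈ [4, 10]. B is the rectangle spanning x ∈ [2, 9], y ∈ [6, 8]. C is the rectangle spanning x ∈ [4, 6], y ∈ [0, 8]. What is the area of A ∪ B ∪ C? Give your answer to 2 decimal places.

42.00

By inclusion–exclusion:
Individual areas: |A| = 30, |B| = 14, |C| = 16.
|A∩B|: x∈[2,7], y∈[6,8] → 5·2 = 10.
|A∩C|: x∈[4,6], y∈[4,8] → 2·4 = 8.
|B∩C|: x∈[4,6], y∈[6,8] → 2·2 = 4.
|A∩B∩C| = 4.
|A ∪ B ∪ C| = 60 − 22 + 4 = 42.00.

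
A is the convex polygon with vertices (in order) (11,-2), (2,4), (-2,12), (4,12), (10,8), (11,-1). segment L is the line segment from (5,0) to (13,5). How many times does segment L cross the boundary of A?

2

The segment meets the boundary at (10.506,3.442), (6.548,0.968).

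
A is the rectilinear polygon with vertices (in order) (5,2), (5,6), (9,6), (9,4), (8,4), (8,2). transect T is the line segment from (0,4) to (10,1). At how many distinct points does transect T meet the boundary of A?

2

The segment meets the boundary at (6.667,2), (5,2.5).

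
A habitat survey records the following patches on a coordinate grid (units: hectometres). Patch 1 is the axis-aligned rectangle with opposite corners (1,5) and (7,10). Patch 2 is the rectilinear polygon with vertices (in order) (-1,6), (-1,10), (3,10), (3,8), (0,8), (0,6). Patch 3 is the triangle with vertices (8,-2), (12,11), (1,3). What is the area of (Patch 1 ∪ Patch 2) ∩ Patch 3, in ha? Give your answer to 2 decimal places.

3.84

The region (Patch 1 ∪ Patch 2) ∩ Patch 3 is the polygon with vertices (7,5), (3.75,5), (7,7.364).
By the shoelace formula its area is 3.84.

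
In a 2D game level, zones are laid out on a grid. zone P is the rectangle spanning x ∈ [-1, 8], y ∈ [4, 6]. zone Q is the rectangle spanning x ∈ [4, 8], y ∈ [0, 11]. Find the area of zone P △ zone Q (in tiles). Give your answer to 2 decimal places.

|zone P∩zone Q|: x∈[4,8], y∈[4,6] → 4·2 = 8.
|zone P △ zone Q| = |zone P| + |zone Q| − 2·|zone P∩zone Q| = 18 + 44 − 16 = 46.00.

46.00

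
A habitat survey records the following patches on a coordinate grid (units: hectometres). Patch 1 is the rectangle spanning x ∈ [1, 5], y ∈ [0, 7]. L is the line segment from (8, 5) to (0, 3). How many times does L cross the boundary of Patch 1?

The segment meets the boundary at (1,3.25), (5,4.25).

2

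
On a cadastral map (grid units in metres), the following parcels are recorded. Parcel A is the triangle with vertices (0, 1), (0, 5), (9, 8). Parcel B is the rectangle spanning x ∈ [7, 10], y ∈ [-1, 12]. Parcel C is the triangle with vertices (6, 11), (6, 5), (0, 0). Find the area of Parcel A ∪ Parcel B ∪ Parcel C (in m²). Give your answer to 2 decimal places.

By inclusion–exclusion:
Individual areas: |Parcel A| = 18, |Parcel B| = 39, |Parcel C| = 18.
|Parcel A∩Parcel B| = 0.8889.
|Parcel A∩Parcel C| = 8.1404.
|Parcel B∩Parcel C| = 0.
|Parcel A∩Parcel B∩Parcel C| = 0.
|Parcel A ∪ Parcel B ∪ Parcel C| = 75 − 9.0292 + 0 = 65.97.

65.97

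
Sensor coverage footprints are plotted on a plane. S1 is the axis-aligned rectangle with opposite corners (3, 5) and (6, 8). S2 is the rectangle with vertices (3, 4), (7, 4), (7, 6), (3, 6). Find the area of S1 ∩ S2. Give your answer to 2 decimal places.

|S1∩S2|: x∈[3,6], y∈[5,6] → 3·1 = 3.

3.00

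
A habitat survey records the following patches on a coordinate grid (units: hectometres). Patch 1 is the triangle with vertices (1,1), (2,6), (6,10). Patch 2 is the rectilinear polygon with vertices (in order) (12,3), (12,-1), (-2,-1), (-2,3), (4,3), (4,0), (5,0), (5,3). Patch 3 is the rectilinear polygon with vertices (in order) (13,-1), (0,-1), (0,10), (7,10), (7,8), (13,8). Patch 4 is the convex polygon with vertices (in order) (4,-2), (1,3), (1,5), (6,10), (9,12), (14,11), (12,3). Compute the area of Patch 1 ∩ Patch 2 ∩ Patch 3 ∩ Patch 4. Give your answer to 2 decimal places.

The intersection is the polygon with vertices (1.577,2.038), (1.3,2.5), (1.4,3), (2.111,3).
By the shoelace formula its area is 0.43.

0.43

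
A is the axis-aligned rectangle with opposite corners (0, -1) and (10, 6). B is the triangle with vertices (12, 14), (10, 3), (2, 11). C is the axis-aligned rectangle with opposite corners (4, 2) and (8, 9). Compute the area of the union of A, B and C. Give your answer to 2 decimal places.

122.00

By inclusion–exclusion:
Individual areas: |A| = 70, |B| = 52, |C| = 28.
|A∩B| = 4.5.
|A∩C|: x∈[4,8], y∈[2,6] → 4·4 = 16.
|B∩C| = 8.
|A∩B∩C| = 0.5.
|A ∪ B ∪ C| = 150 − 28.5 + 0.5 = 122.00.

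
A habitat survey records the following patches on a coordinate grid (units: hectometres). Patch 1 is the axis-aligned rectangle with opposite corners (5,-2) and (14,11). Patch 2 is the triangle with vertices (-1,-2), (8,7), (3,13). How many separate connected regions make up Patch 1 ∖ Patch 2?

1

Patch 1 ∖ Patch 2 is a single connected region.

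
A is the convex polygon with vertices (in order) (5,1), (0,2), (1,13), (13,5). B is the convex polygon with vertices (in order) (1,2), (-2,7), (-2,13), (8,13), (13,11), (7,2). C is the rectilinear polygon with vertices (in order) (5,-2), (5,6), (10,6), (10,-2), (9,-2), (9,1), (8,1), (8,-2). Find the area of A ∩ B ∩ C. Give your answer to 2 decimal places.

The intersection is the polygon with vertices (7,2), (5,2), (5,6), (9.667,6).
By the shoelace formula its area is 13.33.

13.33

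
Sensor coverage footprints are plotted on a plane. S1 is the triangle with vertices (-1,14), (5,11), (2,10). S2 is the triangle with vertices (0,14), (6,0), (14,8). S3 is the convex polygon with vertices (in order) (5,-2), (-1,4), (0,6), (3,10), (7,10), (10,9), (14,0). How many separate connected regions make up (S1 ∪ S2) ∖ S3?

(S1 ∪ S2) ∖ S3 is a single connected region.

1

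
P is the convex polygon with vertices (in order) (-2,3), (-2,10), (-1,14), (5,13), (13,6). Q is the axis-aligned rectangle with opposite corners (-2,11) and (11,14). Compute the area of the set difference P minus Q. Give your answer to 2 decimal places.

83.09

|P| = 101.5, |P∩Q| = 18.4107.
|P ∖ Q| = |P| − |P∩Q| = 101.5 − 18.4107 = 83.09.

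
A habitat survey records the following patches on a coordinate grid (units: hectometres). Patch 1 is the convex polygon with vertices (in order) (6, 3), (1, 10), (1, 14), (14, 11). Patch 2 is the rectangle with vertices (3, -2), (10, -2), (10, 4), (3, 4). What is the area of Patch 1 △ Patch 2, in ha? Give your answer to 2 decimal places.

|Patch 1| = 74, |Patch 2| = 42, |Patch 1∩Patch 2| = 0.8571.
|Patch 1 △ Patch 2| = |Patch 1| + |Patch 2| − 2·|Patch 1∩Patch 2| = 74 + 42 − 1.7143 = 114.29.

114.29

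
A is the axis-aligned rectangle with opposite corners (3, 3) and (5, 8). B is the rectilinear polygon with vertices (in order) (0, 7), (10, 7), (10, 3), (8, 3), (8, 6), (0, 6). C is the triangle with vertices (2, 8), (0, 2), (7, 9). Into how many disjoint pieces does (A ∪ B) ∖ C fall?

2

(A ∪ B) ∖ C splits into 2 disjoint pieces (area 17, area 1.5).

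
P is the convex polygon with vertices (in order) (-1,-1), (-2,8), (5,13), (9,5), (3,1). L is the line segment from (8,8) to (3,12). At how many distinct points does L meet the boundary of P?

2

The segment meets the boundary at (3.283,11.774), (7.167,8.667).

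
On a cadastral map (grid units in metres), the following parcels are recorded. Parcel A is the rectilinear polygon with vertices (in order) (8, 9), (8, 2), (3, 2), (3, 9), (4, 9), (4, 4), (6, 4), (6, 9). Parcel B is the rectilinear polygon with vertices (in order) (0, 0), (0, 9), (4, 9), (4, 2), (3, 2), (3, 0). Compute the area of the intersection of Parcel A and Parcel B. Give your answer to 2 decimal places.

7.00

The intersection is the polygon with vertices (3,2), (3,9), (4,9), (4,4), (4,2).
By the shoelace formula its area is 7.00.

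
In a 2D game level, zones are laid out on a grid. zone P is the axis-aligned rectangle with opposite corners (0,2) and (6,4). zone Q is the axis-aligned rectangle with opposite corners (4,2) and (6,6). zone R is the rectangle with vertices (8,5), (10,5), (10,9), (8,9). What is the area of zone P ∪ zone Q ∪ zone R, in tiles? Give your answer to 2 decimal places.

By inclusion–exclusion:
Individual areas: |zone P| = 12, |zone Q| = 8, |zone R| = 8.
|zone P∩zone Q|: x∈[4,6], y∈[2,4] → 2·2 = 4.
|zone P∩zone R| = 0 (no overlap).
|zone Q∩zone R| = 0 (no overlap).
|zone P∩zone Q∩zone R| = 0.
|zone P ∪ zone Q ∪ zone R| = 28 − 4 + 0 = 24.00.

24.00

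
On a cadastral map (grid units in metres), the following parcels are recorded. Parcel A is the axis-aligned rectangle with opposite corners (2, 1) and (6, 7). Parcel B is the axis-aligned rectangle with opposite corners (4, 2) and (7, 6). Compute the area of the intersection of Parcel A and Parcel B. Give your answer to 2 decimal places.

|Parcel A∩Parcel B|: x∈[4,6], y∈[2,6] → 2·4 = 8.

8.00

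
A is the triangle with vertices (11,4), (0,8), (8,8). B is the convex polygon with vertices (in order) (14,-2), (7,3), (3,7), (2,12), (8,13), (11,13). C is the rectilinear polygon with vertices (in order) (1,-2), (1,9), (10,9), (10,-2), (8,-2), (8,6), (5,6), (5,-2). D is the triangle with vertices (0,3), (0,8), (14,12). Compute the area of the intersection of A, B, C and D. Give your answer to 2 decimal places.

The intersection is the polygon with vertices (2.8,8), (7.778,8), (4.968,6.194), (3.143,6.857), (3,7).
By the shoelace formula its area is 5.48.

5.48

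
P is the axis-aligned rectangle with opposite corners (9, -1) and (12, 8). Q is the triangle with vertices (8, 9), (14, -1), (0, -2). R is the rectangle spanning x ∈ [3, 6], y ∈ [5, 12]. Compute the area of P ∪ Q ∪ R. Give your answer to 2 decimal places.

102.93

By inclusion–exclusion:
Individual areas: |P| = 27, |Q| = 73, |R| = 21.
|P∩Q| = 17.5.
|P∩R| = 0 (no overlap).
|Q∩R| = 0.5682.
|P∩Q∩R| = 0.
|P ∪ Q ∪ R| = 121 − 18.0682 + 0 = 102.93.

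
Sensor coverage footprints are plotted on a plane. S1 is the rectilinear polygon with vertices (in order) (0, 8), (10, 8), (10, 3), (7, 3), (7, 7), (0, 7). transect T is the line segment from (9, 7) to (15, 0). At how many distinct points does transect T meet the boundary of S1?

The segment meets the boundary at (10,5.833).

1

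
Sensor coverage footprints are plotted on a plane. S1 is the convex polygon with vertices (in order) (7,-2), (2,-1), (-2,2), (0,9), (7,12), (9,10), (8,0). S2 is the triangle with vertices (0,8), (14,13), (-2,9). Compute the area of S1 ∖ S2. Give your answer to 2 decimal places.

100.10

|S1| = 108, |S1∩S2| = 7.9039.
|S1 ∖ S2| = |S1| − |S1∩S2| = 108 − 7.9039 = 100.10.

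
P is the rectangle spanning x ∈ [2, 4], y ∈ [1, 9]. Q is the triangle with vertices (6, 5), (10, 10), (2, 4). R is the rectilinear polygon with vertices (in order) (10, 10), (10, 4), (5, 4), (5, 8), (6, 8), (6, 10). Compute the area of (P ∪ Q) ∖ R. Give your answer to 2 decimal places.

|P ∪ Q| = 23.
|(P ∪ Q) ∩ R| = 5.75.
|(P ∪ Q) ∖ R| = 23 − 5.75 = 17.25.

17.25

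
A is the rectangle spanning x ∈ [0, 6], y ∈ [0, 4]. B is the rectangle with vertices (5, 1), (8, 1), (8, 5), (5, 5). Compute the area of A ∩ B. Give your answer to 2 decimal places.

3.00

|A∩B|: x∈[5,6], y∈[1,4] → 1·3 = 3.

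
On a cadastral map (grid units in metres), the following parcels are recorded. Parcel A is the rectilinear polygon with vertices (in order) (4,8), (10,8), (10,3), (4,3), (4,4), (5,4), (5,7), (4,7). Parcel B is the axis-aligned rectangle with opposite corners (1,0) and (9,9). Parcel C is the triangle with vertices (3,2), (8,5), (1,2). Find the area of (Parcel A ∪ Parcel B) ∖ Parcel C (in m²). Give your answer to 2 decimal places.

|Parcel A ∪ Parcel B| = 77.
|(Parcel A ∪ Parcel B) ∩ Parcel C| = 3.
|(Parcel A ∪ Parcel B) ∖ Parcel C| = 77 − 3 = 74.00.

74.00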